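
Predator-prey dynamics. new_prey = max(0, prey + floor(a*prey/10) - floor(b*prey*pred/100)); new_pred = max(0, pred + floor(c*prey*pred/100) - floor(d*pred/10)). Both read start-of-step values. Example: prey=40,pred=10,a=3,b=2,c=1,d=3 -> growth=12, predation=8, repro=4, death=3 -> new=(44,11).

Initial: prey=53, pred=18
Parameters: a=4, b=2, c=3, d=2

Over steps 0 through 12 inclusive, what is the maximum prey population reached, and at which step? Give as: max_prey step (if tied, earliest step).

Answer: 55 1

Derivation:
Step 1: prey: 53+21-19=55; pred: 18+28-3=43
Step 2: prey: 55+22-47=30; pred: 43+70-8=105
Step 3: prey: 30+12-63=0; pred: 105+94-21=178
Step 4: prey: 0+0-0=0; pred: 178+0-35=143
Step 5: prey: 0+0-0=0; pred: 143+0-28=115
Step 6: prey: 0+0-0=0; pred: 115+0-23=92
Step 7: prey: 0+0-0=0; pred: 92+0-18=74
Step 8: prey: 0+0-0=0; pred: 74+0-14=60
Step 9: prey: 0+0-0=0; pred: 60+0-12=48
Step 10: prey: 0+0-0=0; pred: 48+0-9=39
Step 11: prey: 0+0-0=0; pred: 39+0-7=32
Step 12: prey: 0+0-0=0; pred: 32+0-6=26
Max prey = 55 at step 1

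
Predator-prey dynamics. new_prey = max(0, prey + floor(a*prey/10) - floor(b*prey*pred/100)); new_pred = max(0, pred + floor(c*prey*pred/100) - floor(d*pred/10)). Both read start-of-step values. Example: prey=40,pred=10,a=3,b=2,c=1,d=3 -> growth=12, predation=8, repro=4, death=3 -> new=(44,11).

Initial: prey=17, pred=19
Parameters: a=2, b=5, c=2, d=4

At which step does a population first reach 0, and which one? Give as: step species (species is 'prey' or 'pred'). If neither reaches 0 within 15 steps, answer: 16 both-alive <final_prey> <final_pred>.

Step 1: prey: 17+3-16=4; pred: 19+6-7=18
Step 2: prey: 4+0-3=1; pred: 18+1-7=12
Step 3: prey: 1+0-0=1; pred: 12+0-4=8
Step 4: prey: 1+0-0=1; pred: 8+0-3=5
Step 5: prey: 1+0-0=1; pred: 5+0-2=3
Step 6: prey: 1+0-0=1; pred: 3+0-1=2
Step 7: prey: 1+0-0=1; pred: 2+0-0=2
Steps 8-15: state stable at prey=1, pred=2 (no change)
No extinction within 15 steps

Answer: 16 both-alive 1 2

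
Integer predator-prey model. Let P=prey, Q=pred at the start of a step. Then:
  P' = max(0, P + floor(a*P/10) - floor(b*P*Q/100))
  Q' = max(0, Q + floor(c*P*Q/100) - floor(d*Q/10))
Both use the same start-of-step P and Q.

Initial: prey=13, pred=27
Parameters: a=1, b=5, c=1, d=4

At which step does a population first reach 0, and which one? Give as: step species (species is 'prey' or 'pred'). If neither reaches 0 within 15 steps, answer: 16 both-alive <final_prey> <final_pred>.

Step 1: prey: 13+1-17=0; pred: 27+3-10=20
First extinction: prey at step 1

Answer: 1 prey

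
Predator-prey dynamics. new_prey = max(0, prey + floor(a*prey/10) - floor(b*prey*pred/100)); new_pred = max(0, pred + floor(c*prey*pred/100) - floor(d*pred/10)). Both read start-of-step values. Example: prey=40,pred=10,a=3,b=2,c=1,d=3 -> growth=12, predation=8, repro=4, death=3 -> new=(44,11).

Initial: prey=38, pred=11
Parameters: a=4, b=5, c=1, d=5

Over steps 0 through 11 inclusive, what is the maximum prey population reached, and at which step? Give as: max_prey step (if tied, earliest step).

Step 1: prey: 38+15-20=33; pred: 11+4-5=10
Step 2: prey: 33+13-16=30; pred: 10+3-5=8
Step 3: prey: 30+12-12=30; pred: 8+2-4=6
Step 4: prey: 30+12-9=33; pred: 6+1-3=4
Step 5: prey: 33+13-6=40; pred: 4+1-2=3
Step 6: prey: 40+16-6=50; pred: 3+1-1=3
Step 7: prey: 50+20-7=63; pred: 3+1-1=3
Step 8: prey: 63+25-9=79; pred: 3+1-1=3
Step 9: prey: 79+31-11=99; pred: 3+2-1=4
Step 10: prey: 99+39-19=119; pred: 4+3-2=5
Step 11: prey: 119+47-29=137; pred: 5+5-2=8
Max prey = 137 at step 11

Answer: 137 11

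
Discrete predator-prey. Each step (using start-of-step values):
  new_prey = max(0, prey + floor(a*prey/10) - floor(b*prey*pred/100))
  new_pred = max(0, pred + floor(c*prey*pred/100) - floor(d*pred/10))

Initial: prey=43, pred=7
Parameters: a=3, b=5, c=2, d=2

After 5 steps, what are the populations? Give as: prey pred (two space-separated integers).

Answer: 0 21

Derivation:
Step 1: prey: 43+12-15=40; pred: 7+6-1=12
Step 2: prey: 40+12-24=28; pred: 12+9-2=19
Step 3: prey: 28+8-26=10; pred: 19+10-3=26
Step 4: prey: 10+3-13=0; pred: 26+5-5=26
Step 5: prey: 0+0-0=0; pred: 26+0-5=21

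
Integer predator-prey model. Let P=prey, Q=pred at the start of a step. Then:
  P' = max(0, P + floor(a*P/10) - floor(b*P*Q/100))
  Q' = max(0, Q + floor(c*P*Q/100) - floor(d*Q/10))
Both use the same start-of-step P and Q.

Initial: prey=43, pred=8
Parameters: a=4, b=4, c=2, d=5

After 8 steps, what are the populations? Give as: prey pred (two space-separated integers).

Step 1: prey: 43+17-13=47; pred: 8+6-4=10
Step 2: prey: 47+18-18=47; pred: 10+9-5=14
Step 3: prey: 47+18-26=39; pred: 14+13-7=20
Step 4: prey: 39+15-31=23; pred: 20+15-10=25
Step 5: prey: 23+9-23=9; pred: 25+11-12=24
Step 6: prey: 9+3-8=4; pred: 24+4-12=16
Step 7: prey: 4+1-2=3; pred: 16+1-8=9
Step 8: prey: 3+1-1=3; pred: 9+0-4=5

Answer: 3 5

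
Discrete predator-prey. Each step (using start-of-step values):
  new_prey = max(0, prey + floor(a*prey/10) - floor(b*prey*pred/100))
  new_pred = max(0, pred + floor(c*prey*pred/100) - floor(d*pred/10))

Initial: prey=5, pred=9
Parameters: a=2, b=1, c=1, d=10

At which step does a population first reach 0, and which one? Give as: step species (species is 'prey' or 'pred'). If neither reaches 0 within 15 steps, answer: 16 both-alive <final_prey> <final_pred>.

Step 1: prey: 5+1-0=6; pred: 9+0-9=0
First extinction: pred at step 1

Answer: 1 pred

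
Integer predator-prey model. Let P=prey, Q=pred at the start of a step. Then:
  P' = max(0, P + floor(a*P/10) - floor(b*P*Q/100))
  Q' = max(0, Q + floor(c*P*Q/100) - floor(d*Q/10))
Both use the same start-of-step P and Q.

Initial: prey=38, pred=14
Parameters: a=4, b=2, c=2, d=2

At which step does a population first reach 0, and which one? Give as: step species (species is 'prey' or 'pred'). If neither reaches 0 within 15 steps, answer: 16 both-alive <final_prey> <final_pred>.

Answer: 5 prey

Derivation:
Step 1: prey: 38+15-10=43; pred: 14+10-2=22
Step 2: prey: 43+17-18=42; pred: 22+18-4=36
Step 3: prey: 42+16-30=28; pred: 36+30-7=59
Step 4: prey: 28+11-33=6; pred: 59+33-11=81
Step 5: prey: 6+2-9=0; pred: 81+9-16=74
First extinction: prey at step 5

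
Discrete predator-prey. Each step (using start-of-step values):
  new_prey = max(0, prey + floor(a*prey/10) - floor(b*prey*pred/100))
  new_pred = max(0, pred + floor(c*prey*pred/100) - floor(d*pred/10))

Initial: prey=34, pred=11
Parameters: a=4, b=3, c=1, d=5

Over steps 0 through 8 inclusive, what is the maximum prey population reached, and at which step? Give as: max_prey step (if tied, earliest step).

Answer: 103 8

Derivation:
Step 1: prey: 34+13-11=36; pred: 11+3-5=9
Step 2: prey: 36+14-9=41; pred: 9+3-4=8
Step 3: prey: 41+16-9=48; pred: 8+3-4=7
Step 4: prey: 48+19-10=57; pred: 7+3-3=7
Step 5: prey: 57+22-11=68; pred: 7+3-3=7
Step 6: prey: 68+27-14=81; pred: 7+4-3=8
Step 7: prey: 81+32-19=94; pred: 8+6-4=10
Step 8: prey: 94+37-28=103; pred: 10+9-5=14
Max prey = 103 at step 8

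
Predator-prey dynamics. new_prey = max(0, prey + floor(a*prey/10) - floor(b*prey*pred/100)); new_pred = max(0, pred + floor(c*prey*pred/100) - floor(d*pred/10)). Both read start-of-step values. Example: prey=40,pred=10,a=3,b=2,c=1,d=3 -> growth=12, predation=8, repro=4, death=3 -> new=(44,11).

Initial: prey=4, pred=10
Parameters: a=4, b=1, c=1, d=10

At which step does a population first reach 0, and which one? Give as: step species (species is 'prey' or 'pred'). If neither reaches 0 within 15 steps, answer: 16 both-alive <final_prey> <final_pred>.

Answer: 1 pred

Derivation:
Step 1: prey: 4+1-0=5; pred: 10+0-10=0
First extinction: pred at step 1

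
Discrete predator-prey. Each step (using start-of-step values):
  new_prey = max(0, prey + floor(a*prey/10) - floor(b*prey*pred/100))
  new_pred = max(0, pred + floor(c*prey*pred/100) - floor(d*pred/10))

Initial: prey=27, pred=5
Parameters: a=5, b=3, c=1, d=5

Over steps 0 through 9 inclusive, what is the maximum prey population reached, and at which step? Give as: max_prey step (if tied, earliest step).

Answer: 214 7

Derivation:
Step 1: prey: 27+13-4=36; pred: 5+1-2=4
Step 2: prey: 36+18-4=50; pred: 4+1-2=3
Step 3: prey: 50+25-4=71; pred: 3+1-1=3
Step 4: prey: 71+35-6=100; pred: 3+2-1=4
Step 5: prey: 100+50-12=138; pred: 4+4-2=6
Step 6: prey: 138+69-24=183; pred: 6+8-3=11
Step 7: prey: 183+91-60=214; pred: 11+20-5=26
Step 8: prey: 214+107-166=155; pred: 26+55-13=68
Step 9: prey: 155+77-316=0; pred: 68+105-34=139
Max prey = 214 at step 7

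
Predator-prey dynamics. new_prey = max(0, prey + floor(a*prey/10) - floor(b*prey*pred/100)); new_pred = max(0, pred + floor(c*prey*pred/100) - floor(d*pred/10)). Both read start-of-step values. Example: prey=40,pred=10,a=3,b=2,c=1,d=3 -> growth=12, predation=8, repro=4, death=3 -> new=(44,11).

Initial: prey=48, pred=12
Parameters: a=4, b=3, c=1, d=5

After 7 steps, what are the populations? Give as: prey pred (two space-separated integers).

Answer: 62 17

Derivation:
Step 1: prey: 48+19-17=50; pred: 12+5-6=11
Step 2: prey: 50+20-16=54; pred: 11+5-5=11
Step 3: prey: 54+21-17=58; pred: 11+5-5=11
Step 4: prey: 58+23-19=62; pred: 11+6-5=12
Step 5: prey: 62+24-22=64; pred: 12+7-6=13
Step 6: prey: 64+25-24=65; pred: 13+8-6=15
Step 7: prey: 65+26-29=62; pred: 15+9-7=17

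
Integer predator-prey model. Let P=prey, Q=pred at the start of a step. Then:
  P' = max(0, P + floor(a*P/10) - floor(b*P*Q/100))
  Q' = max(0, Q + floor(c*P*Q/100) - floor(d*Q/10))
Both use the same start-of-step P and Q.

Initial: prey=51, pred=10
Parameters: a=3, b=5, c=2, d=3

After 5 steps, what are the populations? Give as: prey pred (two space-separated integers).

Answer: 0 14

Derivation:
Step 1: prey: 51+15-25=41; pred: 10+10-3=17
Step 2: prey: 41+12-34=19; pred: 17+13-5=25
Step 3: prey: 19+5-23=1; pred: 25+9-7=27
Step 4: prey: 1+0-1=0; pred: 27+0-8=19
Step 5: prey: 0+0-0=0; pred: 19+0-5=14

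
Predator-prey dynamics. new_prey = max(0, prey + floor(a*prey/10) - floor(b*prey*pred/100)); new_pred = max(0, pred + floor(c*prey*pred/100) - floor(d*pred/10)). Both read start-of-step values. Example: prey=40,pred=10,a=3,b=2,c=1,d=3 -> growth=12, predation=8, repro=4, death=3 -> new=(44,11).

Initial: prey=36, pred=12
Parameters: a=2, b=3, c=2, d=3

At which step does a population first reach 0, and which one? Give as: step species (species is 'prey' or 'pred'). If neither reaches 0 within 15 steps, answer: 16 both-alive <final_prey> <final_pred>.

Answer: 16 both-alive 2 3

Derivation:
Step 1: prey: 36+7-12=31; pred: 12+8-3=17
Step 2: prey: 31+6-15=22; pred: 17+10-5=22
Step 3: prey: 22+4-14=12; pred: 22+9-6=25
Step 4: prey: 12+2-9=5; pred: 25+6-7=24
Step 5: prey: 5+1-3=3; pred: 24+2-7=19
Step 6: prey: 3+0-1=2; pred: 19+1-5=15
Step 7: prey: 2+0-0=2; pred: 15+0-4=11
Step 8: prey: 2+0-0=2; pred: 11+0-3=8
Step 9: prey: 2+0-0=2; pred: 8+0-2=6
Step 10: prey: 2+0-0=2; pred: 6+0-1=5
Step 11: prey: 2+0-0=2; pred: 5+0-1=4
Step 12: prey: 2+0-0=2; pred: 4+0-1=3
Step 13: prey: 2+0-0=2; pred: 3+0-0=3
Steps 14-15: state stable at prey=2, pred=3 (no change)
No extinction within 15 steps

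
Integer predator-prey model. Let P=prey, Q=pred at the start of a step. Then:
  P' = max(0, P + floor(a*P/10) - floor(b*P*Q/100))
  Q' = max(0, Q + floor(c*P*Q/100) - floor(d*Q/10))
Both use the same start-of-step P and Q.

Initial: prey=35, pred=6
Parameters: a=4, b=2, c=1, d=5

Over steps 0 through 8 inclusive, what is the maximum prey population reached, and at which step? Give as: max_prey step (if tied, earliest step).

Answer: 169 7

Derivation:
Step 1: prey: 35+14-4=45; pred: 6+2-3=5
Step 2: prey: 45+18-4=59; pred: 5+2-2=5
Step 3: prey: 59+23-5=77; pred: 5+2-2=5
Step 4: prey: 77+30-7=100; pred: 5+3-2=6
Step 5: prey: 100+40-12=128; pred: 6+6-3=9
Step 6: prey: 128+51-23=156; pred: 9+11-4=16
Step 7: prey: 156+62-49=169; pred: 16+24-8=32
Step 8: prey: 169+67-108=128; pred: 32+54-16=70
Max prey = 169 at step 7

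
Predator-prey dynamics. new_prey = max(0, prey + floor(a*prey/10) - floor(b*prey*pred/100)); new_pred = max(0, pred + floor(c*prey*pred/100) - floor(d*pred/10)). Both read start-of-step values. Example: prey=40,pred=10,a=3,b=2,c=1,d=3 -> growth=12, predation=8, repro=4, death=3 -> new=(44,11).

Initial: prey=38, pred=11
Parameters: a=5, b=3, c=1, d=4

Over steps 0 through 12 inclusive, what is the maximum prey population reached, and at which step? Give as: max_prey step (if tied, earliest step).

Answer: 75 5

Derivation:
Step 1: prey: 38+19-12=45; pred: 11+4-4=11
Step 2: prey: 45+22-14=53; pred: 11+4-4=11
Step 3: prey: 53+26-17=62; pred: 11+5-4=12
Step 4: prey: 62+31-22=71; pred: 12+7-4=15
Step 5: prey: 71+35-31=75; pred: 15+10-6=19
Step 6: prey: 75+37-42=70; pred: 19+14-7=26
Step 7: prey: 70+35-54=51; pred: 26+18-10=34
Step 8: prey: 51+25-52=24; pred: 34+17-13=38
Step 9: prey: 24+12-27=9; pred: 38+9-15=32
Step 10: prey: 9+4-8=5; pred: 32+2-12=22
Step 11: prey: 5+2-3=4; pred: 22+1-8=15
Step 12: prey: 4+2-1=5; pred: 15+0-6=9
Max prey = 75 at step 5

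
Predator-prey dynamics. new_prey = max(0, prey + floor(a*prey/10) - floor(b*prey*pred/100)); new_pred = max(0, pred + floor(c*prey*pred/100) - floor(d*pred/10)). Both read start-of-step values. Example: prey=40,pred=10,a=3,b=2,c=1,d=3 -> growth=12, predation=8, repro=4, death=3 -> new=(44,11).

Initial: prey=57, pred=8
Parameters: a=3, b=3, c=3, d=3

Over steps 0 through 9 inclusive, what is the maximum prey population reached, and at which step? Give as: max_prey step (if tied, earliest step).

Answer: 61 1

Derivation:
Step 1: prey: 57+17-13=61; pred: 8+13-2=19
Step 2: prey: 61+18-34=45; pred: 19+34-5=48
Step 3: prey: 45+13-64=0; pred: 48+64-14=98
Step 4: prey: 0+0-0=0; pred: 98+0-29=69
Step 5: prey: 0+0-0=0; pred: 69+0-20=49
Step 6: prey: 0+0-0=0; pred: 49+0-14=35
Step 7: prey: 0+0-0=0; pred: 35+0-10=25
Step 8: prey: 0+0-0=0; pred: 25+0-7=18
Step 9: prey: 0+0-0=0; pred: 18+0-5=13
Max prey = 61 at step 1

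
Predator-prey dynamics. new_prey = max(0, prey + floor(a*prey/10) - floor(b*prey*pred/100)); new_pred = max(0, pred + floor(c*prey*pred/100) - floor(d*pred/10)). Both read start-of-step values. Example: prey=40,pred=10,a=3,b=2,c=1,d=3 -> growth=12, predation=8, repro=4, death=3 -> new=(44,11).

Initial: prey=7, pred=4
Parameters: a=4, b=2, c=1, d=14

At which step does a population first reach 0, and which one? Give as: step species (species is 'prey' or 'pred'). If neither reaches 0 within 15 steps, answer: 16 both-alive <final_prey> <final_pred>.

Step 1: prey: 7+2-0=9; pred: 4+0-5=0
First extinction: pred at step 1

Answer: 1 pred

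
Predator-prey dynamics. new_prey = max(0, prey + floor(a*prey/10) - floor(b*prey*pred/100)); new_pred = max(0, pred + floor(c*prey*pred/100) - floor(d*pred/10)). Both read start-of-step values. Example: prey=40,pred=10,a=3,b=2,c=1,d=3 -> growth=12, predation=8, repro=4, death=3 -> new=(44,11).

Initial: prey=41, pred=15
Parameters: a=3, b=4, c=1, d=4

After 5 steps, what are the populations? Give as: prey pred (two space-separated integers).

Answer: 15 5

Derivation:
Step 1: prey: 41+12-24=29; pred: 15+6-6=15
Step 2: prey: 29+8-17=20; pred: 15+4-6=13
Step 3: prey: 20+6-10=16; pred: 13+2-5=10
Step 4: prey: 16+4-6=14; pred: 10+1-4=7
Step 5: prey: 14+4-3=15; pred: 7+0-2=5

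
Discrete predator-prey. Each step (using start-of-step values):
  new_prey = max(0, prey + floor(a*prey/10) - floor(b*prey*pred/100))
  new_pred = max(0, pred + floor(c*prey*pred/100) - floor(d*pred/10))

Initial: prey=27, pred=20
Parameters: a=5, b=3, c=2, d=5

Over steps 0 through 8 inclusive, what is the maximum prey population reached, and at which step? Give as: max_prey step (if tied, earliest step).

Step 1: prey: 27+13-16=24; pred: 20+10-10=20
Step 2: prey: 24+12-14=22; pred: 20+9-10=19
Step 3: prey: 22+11-12=21; pred: 19+8-9=18
Step 4: prey: 21+10-11=20; pred: 18+7-9=16
Step 5: prey: 20+10-9=21; pred: 16+6-8=14
Step 6: prey: 21+10-8=23; pred: 14+5-7=12
Step 7: prey: 23+11-8=26; pred: 12+5-6=11
Step 8: prey: 26+13-8=31; pred: 11+5-5=11
Max prey = 31 at step 8

Answer: 31 8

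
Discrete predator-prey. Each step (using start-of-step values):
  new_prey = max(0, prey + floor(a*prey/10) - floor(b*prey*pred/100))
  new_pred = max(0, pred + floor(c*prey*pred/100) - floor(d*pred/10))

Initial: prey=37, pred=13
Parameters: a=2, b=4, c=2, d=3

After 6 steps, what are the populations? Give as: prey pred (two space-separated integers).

Answer: 1 9

Derivation:
Step 1: prey: 37+7-19=25; pred: 13+9-3=19
Step 2: prey: 25+5-19=11; pred: 19+9-5=23
Step 3: prey: 11+2-10=3; pred: 23+5-6=22
Step 4: prey: 3+0-2=1; pred: 22+1-6=17
Step 5: prey: 1+0-0=1; pred: 17+0-5=12
Step 6: prey: 1+0-0=1; pred: 12+0-3=9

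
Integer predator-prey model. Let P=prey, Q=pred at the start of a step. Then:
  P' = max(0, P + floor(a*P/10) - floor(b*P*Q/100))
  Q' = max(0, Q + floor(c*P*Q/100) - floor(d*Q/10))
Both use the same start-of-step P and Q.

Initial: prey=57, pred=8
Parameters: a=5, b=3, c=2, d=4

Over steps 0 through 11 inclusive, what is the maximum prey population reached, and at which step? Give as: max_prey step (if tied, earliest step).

Step 1: prey: 57+28-13=72; pred: 8+9-3=14
Step 2: prey: 72+36-30=78; pred: 14+20-5=29
Step 3: prey: 78+39-67=50; pred: 29+45-11=63
Step 4: prey: 50+25-94=0; pred: 63+63-25=101
Step 5: prey: 0+0-0=0; pred: 101+0-40=61
Step 6: prey: 0+0-0=0; pred: 61+0-24=37
Step 7: prey: 0+0-0=0; pred: 37+0-14=23
Step 8: prey: 0+0-0=0; pred: 23+0-9=14
Step 9: prey: 0+0-0=0; pred: 14+0-5=9
Step 10: prey: 0+0-0=0; pred: 9+0-3=6
Step 11: prey: 0+0-0=0; pred: 6+0-2=4
Max prey = 78 at step 2

Answer: 78 2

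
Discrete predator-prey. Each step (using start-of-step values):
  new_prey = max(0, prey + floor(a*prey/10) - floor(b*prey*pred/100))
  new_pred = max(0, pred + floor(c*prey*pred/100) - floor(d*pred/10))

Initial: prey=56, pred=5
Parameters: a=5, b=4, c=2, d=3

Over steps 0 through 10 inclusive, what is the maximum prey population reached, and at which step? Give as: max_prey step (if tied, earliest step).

Step 1: prey: 56+28-11=73; pred: 5+5-1=9
Step 2: prey: 73+36-26=83; pred: 9+13-2=20
Step 3: prey: 83+41-66=58; pred: 20+33-6=47
Step 4: prey: 58+29-109=0; pred: 47+54-14=87
Step 5: prey: 0+0-0=0; pred: 87+0-26=61
Step 6: prey: 0+0-0=0; pred: 61+0-18=43
Step 7: prey: 0+0-0=0; pred: 43+0-12=31
Step 8: prey: 0+0-0=0; pred: 31+0-9=22
Step 9: prey: 0+0-0=0; pred: 22+0-6=16
Step 10: prey: 0+0-0=0; pred: 16+0-4=12
Max prey = 83 at step 2

Answer: 83 2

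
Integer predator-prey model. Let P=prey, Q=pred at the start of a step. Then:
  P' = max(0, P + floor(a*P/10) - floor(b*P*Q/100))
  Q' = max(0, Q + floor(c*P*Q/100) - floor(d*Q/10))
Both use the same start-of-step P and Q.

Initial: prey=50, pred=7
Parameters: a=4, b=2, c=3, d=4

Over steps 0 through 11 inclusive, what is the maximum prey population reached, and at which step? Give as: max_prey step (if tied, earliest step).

Step 1: prey: 50+20-7=63; pred: 7+10-2=15
Step 2: prey: 63+25-18=70; pred: 15+28-6=37
Step 3: prey: 70+28-51=47; pred: 37+77-14=100
Step 4: prey: 47+18-94=0; pred: 100+141-40=201
Step 5: prey: 0+0-0=0; pred: 201+0-80=121
Step 6: prey: 0+0-0=0; pred: 121+0-48=73
Step 7: prey: 0+0-0=0; pred: 73+0-29=44
Step 8: prey: 0+0-0=0; pred: 44+0-17=27
Step 9: prey: 0+0-0=0; pred: 27+0-10=17
Step 10: prey: 0+0-0=0; pred: 17+0-6=11
Step 11: prey: 0+0-0=0; pred: 11+0-4=7
Max prey = 70 at step 2

Answer: 70 2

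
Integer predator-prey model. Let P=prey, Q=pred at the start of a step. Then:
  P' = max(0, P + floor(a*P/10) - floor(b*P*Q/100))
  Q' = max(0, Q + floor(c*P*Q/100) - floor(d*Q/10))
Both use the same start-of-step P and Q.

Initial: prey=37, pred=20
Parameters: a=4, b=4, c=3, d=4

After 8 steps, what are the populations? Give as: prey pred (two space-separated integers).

Answer: 0 3

Derivation:
Step 1: prey: 37+14-29=22; pred: 20+22-8=34
Step 2: prey: 22+8-29=1; pred: 34+22-13=43
Step 3: prey: 1+0-1=0; pred: 43+1-17=27
Step 4: prey: 0+0-0=0; pred: 27+0-10=17
Step 5: prey: 0+0-0=0; pred: 17+0-6=11
Step 6: prey: 0+0-0=0; pred: 11+0-4=7
Step 7: prey: 0+0-0=0; pred: 7+0-2=5
Step 8: prey: 0+0-0=0; pred: 5+0-2=3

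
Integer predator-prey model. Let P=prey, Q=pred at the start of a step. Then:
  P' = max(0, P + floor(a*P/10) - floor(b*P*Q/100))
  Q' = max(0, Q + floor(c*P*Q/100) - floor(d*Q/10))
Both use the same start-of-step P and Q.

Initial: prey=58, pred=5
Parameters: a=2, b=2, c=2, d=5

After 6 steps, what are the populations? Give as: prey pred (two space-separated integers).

Step 1: prey: 58+11-5=64; pred: 5+5-2=8
Step 2: prey: 64+12-10=66; pred: 8+10-4=14
Step 3: prey: 66+13-18=61; pred: 14+18-7=25
Step 4: prey: 61+12-30=43; pred: 25+30-12=43
Step 5: prey: 43+8-36=15; pred: 43+36-21=58
Step 6: prey: 15+3-17=1; pred: 58+17-29=46

Answer: 1 46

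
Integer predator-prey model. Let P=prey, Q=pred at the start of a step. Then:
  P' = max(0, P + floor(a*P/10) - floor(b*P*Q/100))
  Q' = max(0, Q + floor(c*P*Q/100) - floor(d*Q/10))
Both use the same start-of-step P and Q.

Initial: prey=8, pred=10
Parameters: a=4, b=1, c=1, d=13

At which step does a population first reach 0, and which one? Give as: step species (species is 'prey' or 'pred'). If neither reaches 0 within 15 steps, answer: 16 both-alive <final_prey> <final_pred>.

Answer: 1 pred

Derivation:
Step 1: prey: 8+3-0=11; pred: 10+0-13=0
First extinction: pred at step 1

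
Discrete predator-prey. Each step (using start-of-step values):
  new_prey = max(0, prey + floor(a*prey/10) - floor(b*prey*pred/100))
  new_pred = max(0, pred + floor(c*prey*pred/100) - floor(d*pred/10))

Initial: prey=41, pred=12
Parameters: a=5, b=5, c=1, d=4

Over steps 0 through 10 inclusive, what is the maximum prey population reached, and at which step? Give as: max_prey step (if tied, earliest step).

Step 1: prey: 41+20-24=37; pred: 12+4-4=12
Step 2: prey: 37+18-22=33; pred: 12+4-4=12
Step 3: prey: 33+16-19=30; pred: 12+3-4=11
Step 4: prey: 30+15-16=29; pred: 11+3-4=10
Step 5: prey: 29+14-14=29; pred: 10+2-4=8
Step 6: prey: 29+14-11=32; pred: 8+2-3=7
Step 7: prey: 32+16-11=37; pred: 7+2-2=7
Step 8: prey: 37+18-12=43; pred: 7+2-2=7
Step 9: prey: 43+21-15=49; pred: 7+3-2=8
Step 10: prey: 49+24-19=54; pred: 8+3-3=8
Max prey = 54 at step 10

Answer: 54 10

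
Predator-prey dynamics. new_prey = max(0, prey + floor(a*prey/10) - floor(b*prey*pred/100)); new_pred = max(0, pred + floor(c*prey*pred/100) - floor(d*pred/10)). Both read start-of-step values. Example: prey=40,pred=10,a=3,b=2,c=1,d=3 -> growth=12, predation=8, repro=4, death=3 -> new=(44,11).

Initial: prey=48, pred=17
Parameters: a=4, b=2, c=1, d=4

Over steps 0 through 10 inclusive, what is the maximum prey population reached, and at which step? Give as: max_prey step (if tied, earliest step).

Answer: 52 2

Derivation:
Step 1: prey: 48+19-16=51; pred: 17+8-6=19
Step 2: prey: 51+20-19=52; pred: 19+9-7=21
Step 3: prey: 52+20-21=51; pred: 21+10-8=23
Step 4: prey: 51+20-23=48; pred: 23+11-9=25
Step 5: prey: 48+19-24=43; pred: 25+12-10=27
Step 6: prey: 43+17-23=37; pred: 27+11-10=28
Step 7: prey: 37+14-20=31; pred: 28+10-11=27
Step 8: prey: 31+12-16=27; pred: 27+8-10=25
Step 9: prey: 27+10-13=24; pred: 25+6-10=21
Step 10: prey: 24+9-10=23; pred: 21+5-8=18
Max prey = 52 at step 2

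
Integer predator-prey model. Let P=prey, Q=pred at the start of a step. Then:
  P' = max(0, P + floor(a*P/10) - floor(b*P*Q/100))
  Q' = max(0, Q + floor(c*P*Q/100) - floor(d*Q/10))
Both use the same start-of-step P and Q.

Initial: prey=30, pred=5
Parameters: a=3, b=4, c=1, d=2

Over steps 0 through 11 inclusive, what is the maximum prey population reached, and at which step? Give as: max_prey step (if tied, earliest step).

Step 1: prey: 30+9-6=33; pred: 5+1-1=5
Step 2: prey: 33+9-6=36; pred: 5+1-1=5
Step 3: prey: 36+10-7=39; pred: 5+1-1=5
Step 4: prey: 39+11-7=43; pred: 5+1-1=5
Step 5: prey: 43+12-8=47; pred: 5+2-1=6
Step 6: prey: 47+14-11=50; pred: 6+2-1=7
Step 7: prey: 50+15-14=51; pred: 7+3-1=9
Step 8: prey: 51+15-18=48; pred: 9+4-1=12
Step 9: prey: 48+14-23=39; pred: 12+5-2=15
Step 10: prey: 39+11-23=27; pred: 15+5-3=17
Step 11: prey: 27+8-18=17; pred: 17+4-3=18
Max prey = 51 at step 7

Answer: 51 7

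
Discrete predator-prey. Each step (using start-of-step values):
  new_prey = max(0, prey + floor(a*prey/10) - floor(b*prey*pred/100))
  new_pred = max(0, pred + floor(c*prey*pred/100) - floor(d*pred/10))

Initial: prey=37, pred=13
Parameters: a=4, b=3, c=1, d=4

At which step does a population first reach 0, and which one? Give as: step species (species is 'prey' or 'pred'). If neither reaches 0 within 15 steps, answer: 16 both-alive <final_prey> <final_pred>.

Answer: 16 both-alive 44 13

Derivation:
Step 1: prey: 37+14-14=37; pred: 13+4-5=12
Step 2: prey: 37+14-13=38; pred: 12+4-4=12
Step 3: prey: 38+15-13=40; pred: 12+4-4=12
Step 4: prey: 40+16-14=42; pred: 12+4-4=12
Step 5: prey: 42+16-15=43; pred: 12+5-4=13
Step 6: prey: 43+17-16=44; pred: 13+5-5=13
Step 7: prey: 44+17-17=44; pred: 13+5-5=13
Steps 8-15: state stable at prey=44, pred=13 (no change)
No extinction within 15 steps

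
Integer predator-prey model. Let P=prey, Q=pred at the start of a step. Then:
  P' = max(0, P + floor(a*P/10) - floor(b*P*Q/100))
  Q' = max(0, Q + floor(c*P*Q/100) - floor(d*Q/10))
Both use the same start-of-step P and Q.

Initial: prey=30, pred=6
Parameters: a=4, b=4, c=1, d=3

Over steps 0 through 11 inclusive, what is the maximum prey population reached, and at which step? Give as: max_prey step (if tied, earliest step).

Step 1: prey: 30+12-7=35; pred: 6+1-1=6
Step 2: prey: 35+14-8=41; pred: 6+2-1=7
Step 3: prey: 41+16-11=46; pred: 7+2-2=7
Step 4: prey: 46+18-12=52; pred: 7+3-2=8
Step 5: prey: 52+20-16=56; pred: 8+4-2=10
Step 6: prey: 56+22-22=56; pred: 10+5-3=12
Step 7: prey: 56+22-26=52; pred: 12+6-3=15
Step 8: prey: 52+20-31=41; pred: 15+7-4=18
Step 9: prey: 41+16-29=28; pred: 18+7-5=20
Step 10: prey: 28+11-22=17; pred: 20+5-6=19
Step 11: prey: 17+6-12=11; pred: 19+3-5=17
Max prey = 56 at step 5

Answer: 56 5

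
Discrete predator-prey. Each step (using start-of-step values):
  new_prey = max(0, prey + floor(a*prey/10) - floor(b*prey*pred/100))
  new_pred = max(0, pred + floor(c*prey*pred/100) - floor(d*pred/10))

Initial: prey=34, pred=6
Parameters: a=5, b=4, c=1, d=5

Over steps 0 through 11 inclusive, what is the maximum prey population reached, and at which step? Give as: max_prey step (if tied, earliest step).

Answer: 142 6

Derivation:
Step 1: prey: 34+17-8=43; pred: 6+2-3=5
Step 2: prey: 43+21-8=56; pred: 5+2-2=5
Step 3: prey: 56+28-11=73; pred: 5+2-2=5
Step 4: prey: 73+36-14=95; pred: 5+3-2=6
Step 5: prey: 95+47-22=120; pred: 6+5-3=8
Step 6: prey: 120+60-38=142; pred: 8+9-4=13
Step 7: prey: 142+71-73=140; pred: 13+18-6=25
Step 8: prey: 140+70-140=70; pred: 25+35-12=48
Step 9: prey: 70+35-134=0; pred: 48+33-24=57
Step 10: prey: 0+0-0=0; pred: 57+0-28=29
Step 11: prey: 0+0-0=0; pred: 29+0-14=15
Max prey = 142 at step 6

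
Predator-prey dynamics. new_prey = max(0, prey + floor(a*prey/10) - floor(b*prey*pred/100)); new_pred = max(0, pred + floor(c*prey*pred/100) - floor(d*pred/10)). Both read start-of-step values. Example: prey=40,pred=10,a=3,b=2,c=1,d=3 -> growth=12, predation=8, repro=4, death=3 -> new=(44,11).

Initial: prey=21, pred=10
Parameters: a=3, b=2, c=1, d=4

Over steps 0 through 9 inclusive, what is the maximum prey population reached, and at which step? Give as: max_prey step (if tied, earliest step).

Answer: 93 9

Derivation:
Step 1: prey: 21+6-4=23; pred: 10+2-4=8
Step 2: prey: 23+6-3=26; pred: 8+1-3=6
Step 3: prey: 26+7-3=30; pred: 6+1-2=5
Step 4: prey: 30+9-3=36; pred: 5+1-2=4
Step 5: prey: 36+10-2=44; pred: 4+1-1=4
Step 6: prey: 44+13-3=54; pred: 4+1-1=4
Step 7: prey: 54+16-4=66; pred: 4+2-1=5
Step 8: prey: 66+19-6=79; pred: 5+3-2=6
Step 9: prey: 79+23-9=93; pred: 6+4-2=8
Max prey = 93 at step 9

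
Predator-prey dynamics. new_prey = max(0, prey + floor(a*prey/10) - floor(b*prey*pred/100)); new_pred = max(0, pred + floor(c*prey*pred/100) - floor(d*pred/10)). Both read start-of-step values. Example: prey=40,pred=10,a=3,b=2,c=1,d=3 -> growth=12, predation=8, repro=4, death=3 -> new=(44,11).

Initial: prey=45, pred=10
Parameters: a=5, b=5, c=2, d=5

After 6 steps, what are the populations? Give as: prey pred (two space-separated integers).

Answer: 3 7

Derivation:
Step 1: prey: 45+22-22=45; pred: 10+9-5=14
Step 2: prey: 45+22-31=36; pred: 14+12-7=19
Step 3: prey: 36+18-34=20; pred: 19+13-9=23
Step 4: prey: 20+10-23=7; pred: 23+9-11=21
Step 5: prey: 7+3-7=3; pred: 21+2-10=13
Step 6: prey: 3+1-1=3; pred: 13+0-6=7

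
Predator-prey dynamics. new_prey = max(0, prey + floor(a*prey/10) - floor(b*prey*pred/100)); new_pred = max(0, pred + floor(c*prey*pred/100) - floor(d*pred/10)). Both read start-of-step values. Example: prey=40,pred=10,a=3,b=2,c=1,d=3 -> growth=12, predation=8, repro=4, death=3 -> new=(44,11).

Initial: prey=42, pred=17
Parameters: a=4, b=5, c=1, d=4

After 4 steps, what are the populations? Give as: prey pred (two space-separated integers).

Answer: 6 6

Derivation:
Step 1: prey: 42+16-35=23; pred: 17+7-6=18
Step 2: prey: 23+9-20=12; pred: 18+4-7=15
Step 3: prey: 12+4-9=7; pred: 15+1-6=10
Step 4: prey: 7+2-3=6; pred: 10+0-4=6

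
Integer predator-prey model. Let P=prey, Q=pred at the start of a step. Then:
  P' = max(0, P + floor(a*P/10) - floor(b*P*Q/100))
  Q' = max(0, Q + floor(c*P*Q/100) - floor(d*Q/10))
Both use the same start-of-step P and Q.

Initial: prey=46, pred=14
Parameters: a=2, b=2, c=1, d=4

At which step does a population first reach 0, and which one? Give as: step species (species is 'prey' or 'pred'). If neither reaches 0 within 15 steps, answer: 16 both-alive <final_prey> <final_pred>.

Step 1: prey: 46+9-12=43; pred: 14+6-5=15
Step 2: prey: 43+8-12=39; pred: 15+6-6=15
Step 3: prey: 39+7-11=35; pred: 15+5-6=14
Step 4: prey: 35+7-9=33; pred: 14+4-5=13
Step 5: prey: 33+6-8=31; pred: 13+4-5=12
Step 6: prey: 31+6-7=30; pred: 12+3-4=11
Step 7: prey: 30+6-6=30; pred: 11+3-4=10
Step 8: prey: 30+6-6=30; pred: 10+3-4=9
Step 9: prey: 30+6-5=31; pred: 9+2-3=8
Step 10: prey: 31+6-4=33; pred: 8+2-3=7
Step 11: prey: 33+6-4=35; pred: 7+2-2=7
Step 12: prey: 35+7-4=38; pred: 7+2-2=7
Step 13: prey: 38+7-5=40; pred: 7+2-2=7
Step 14: prey: 40+8-5=43; pred: 7+2-2=7
Step 15: prey: 43+8-6=45; pred: 7+3-2=8
No extinction within 15 steps

Answer: 16 both-alive 45 8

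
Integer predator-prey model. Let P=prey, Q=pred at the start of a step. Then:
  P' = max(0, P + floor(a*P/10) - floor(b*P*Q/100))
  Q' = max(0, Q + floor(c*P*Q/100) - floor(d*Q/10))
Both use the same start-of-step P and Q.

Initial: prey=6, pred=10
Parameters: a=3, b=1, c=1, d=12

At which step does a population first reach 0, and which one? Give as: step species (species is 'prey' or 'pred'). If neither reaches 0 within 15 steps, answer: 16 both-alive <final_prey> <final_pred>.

Step 1: prey: 6+1-0=7; pred: 10+0-12=0
First extinction: pred at step 1

Answer: 1 pred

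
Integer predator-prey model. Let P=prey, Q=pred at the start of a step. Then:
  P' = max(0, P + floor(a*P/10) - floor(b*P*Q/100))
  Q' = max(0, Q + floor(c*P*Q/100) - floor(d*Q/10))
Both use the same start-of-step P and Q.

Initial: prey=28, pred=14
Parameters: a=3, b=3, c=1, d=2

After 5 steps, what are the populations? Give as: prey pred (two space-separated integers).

Answer: 13 14

Derivation:
Step 1: prey: 28+8-11=25; pred: 14+3-2=15
Step 2: prey: 25+7-11=21; pred: 15+3-3=15
Step 3: prey: 21+6-9=18; pred: 15+3-3=15
Step 4: prey: 18+5-8=15; pred: 15+2-3=14
Step 5: prey: 15+4-6=13; pred: 14+2-2=14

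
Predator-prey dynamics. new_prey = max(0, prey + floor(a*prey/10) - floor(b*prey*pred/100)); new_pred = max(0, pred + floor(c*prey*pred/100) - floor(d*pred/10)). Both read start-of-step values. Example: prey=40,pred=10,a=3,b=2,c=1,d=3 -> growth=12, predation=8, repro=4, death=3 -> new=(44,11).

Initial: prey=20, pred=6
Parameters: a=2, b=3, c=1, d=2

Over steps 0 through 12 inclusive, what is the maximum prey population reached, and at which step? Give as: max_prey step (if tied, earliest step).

Answer: 23 3

Derivation:
Step 1: prey: 20+4-3=21; pred: 6+1-1=6
Step 2: prey: 21+4-3=22; pred: 6+1-1=6
Step 3: prey: 22+4-3=23; pred: 6+1-1=6
Step 4: prey: 23+4-4=23; pred: 6+1-1=6
Step 5: prey: 23+4-4=23; pred: 6+1-1=6
Step 6: prey: 23+4-4=23; pred: 6+1-1=6
Step 7: prey: 23+4-4=23; pred: 6+1-1=6
Step 8: prey: 23+4-4=23; pred: 6+1-1=6
Step 9: prey: 23+4-4=23; pred: 6+1-1=6
Step 10: prey: 23+4-4=23; pred: 6+1-1=6
Step 11: prey: 23+4-4=23; pred: 6+1-1=6
Step 12: prey: 23+4-4=23; pred: 6+1-1=6
Max prey = 23 at step 3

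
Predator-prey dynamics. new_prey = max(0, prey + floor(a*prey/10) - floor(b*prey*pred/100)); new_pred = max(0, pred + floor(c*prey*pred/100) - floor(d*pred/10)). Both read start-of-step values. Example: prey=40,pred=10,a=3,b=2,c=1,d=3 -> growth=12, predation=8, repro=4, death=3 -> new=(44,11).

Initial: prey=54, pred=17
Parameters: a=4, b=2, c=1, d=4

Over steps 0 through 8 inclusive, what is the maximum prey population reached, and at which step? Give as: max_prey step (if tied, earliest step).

Step 1: prey: 54+21-18=57; pred: 17+9-6=20
Step 2: prey: 57+22-22=57; pred: 20+11-8=23
Step 3: prey: 57+22-26=53; pred: 23+13-9=27
Step 4: prey: 53+21-28=46; pred: 27+14-10=31
Step 5: prey: 46+18-28=36; pred: 31+14-12=33
Step 6: prey: 36+14-23=27; pred: 33+11-13=31
Step 7: prey: 27+10-16=21; pred: 31+8-12=27
Step 8: prey: 21+8-11=18; pred: 27+5-10=22
Max prey = 57 at step 1

Answer: 57 1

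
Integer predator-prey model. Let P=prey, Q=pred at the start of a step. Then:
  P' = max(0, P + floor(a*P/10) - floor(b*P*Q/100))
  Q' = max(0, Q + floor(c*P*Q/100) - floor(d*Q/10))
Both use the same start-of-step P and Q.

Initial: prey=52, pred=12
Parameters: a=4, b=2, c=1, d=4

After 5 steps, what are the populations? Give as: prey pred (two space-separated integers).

Answer: 56 38

Derivation:
Step 1: prey: 52+20-12=60; pred: 12+6-4=14
Step 2: prey: 60+24-16=68; pred: 14+8-5=17
Step 3: prey: 68+27-23=72; pred: 17+11-6=22
Step 4: prey: 72+28-31=69; pred: 22+15-8=29
Step 5: prey: 69+27-40=56; pred: 29+20-11=38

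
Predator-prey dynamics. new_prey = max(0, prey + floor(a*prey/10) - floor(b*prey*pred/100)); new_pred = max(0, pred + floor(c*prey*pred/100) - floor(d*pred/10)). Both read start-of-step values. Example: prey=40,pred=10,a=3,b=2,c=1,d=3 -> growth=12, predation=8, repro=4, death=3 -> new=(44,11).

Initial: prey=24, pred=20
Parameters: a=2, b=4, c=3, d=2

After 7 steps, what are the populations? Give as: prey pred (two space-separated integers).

Step 1: prey: 24+4-19=9; pred: 20+14-4=30
Step 2: prey: 9+1-10=0; pred: 30+8-6=32
Step 3: prey: 0+0-0=0; pred: 32+0-6=26
Step 4: prey: 0+0-0=0; pred: 26+0-5=21
Step 5: prey: 0+0-0=0; pred: 21+0-4=17
Step 6: prey: 0+0-0=0; pred: 17+0-3=14
Step 7: prey: 0+0-0=0; pred: 14+0-2=12

Answer: 0 12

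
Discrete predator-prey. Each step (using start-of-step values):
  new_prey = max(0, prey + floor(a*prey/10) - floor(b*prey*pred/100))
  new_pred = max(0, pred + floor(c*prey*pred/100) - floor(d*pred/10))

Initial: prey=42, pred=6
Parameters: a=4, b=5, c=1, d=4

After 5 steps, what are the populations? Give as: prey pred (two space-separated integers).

Answer: 59 9

Derivation:
Step 1: prey: 42+16-12=46; pred: 6+2-2=6
Step 2: prey: 46+18-13=51; pred: 6+2-2=6
Step 3: prey: 51+20-15=56; pred: 6+3-2=7
Step 4: prey: 56+22-19=59; pred: 7+3-2=8
Step 5: prey: 59+23-23=59; pred: 8+4-3=9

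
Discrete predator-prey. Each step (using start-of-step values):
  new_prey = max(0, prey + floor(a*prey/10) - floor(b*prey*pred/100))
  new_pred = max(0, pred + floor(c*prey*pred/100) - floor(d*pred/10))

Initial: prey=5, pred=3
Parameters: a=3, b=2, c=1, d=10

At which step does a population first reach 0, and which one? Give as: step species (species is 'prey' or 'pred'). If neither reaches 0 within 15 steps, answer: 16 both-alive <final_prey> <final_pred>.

Answer: 1 pred

Derivation:
Step 1: prey: 5+1-0=6; pred: 3+0-3=0
First extinction: pred at step 1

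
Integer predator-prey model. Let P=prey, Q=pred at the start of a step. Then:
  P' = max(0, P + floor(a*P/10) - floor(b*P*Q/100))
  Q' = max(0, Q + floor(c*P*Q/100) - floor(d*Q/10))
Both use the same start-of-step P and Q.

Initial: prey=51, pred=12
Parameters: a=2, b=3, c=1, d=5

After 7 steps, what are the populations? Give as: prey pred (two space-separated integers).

Step 1: prey: 51+10-18=43; pred: 12+6-6=12
Step 2: prey: 43+8-15=36; pred: 12+5-6=11
Step 3: prey: 36+7-11=32; pred: 11+3-5=9
Step 4: prey: 32+6-8=30; pred: 9+2-4=7
Step 5: prey: 30+6-6=30; pred: 7+2-3=6
Step 6: prey: 30+6-5=31; pred: 6+1-3=4
Step 7: prey: 31+6-3=34; pred: 4+1-2=3

Answer: 34 3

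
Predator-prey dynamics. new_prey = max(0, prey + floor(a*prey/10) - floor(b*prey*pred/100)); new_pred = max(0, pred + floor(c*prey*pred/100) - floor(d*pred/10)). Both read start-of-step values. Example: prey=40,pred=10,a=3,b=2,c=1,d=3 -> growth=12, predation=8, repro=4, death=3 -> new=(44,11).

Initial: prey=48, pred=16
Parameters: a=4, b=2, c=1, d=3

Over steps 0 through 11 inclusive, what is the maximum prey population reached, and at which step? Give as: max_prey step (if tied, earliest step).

Step 1: prey: 48+19-15=52; pred: 16+7-4=19
Step 2: prey: 52+20-19=53; pred: 19+9-5=23
Step 3: prey: 53+21-24=50; pred: 23+12-6=29
Step 4: prey: 50+20-29=41; pred: 29+14-8=35
Step 5: prey: 41+16-28=29; pred: 35+14-10=39
Step 6: prey: 29+11-22=18; pred: 39+11-11=39
Step 7: prey: 18+7-14=11; pred: 39+7-11=35
Step 8: prey: 11+4-7=8; pred: 35+3-10=28
Step 9: prey: 8+3-4=7; pred: 28+2-8=22
Step 10: prey: 7+2-3=6; pred: 22+1-6=17
Step 11: prey: 6+2-2=6; pred: 17+1-5=13
Max prey = 53 at step 2

Answer: 53 2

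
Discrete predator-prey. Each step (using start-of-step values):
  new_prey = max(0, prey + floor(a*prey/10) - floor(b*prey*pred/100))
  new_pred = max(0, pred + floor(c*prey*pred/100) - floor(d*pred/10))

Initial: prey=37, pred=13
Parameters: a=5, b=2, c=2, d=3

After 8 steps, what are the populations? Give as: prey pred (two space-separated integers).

Answer: 0 33

Derivation:
Step 1: prey: 37+18-9=46; pred: 13+9-3=19
Step 2: prey: 46+23-17=52; pred: 19+17-5=31
Step 3: prey: 52+26-32=46; pred: 31+32-9=54
Step 4: prey: 46+23-49=20; pred: 54+49-16=87
Step 5: prey: 20+10-34=0; pred: 87+34-26=95
Step 6: prey: 0+0-0=0; pred: 95+0-28=67
Step 7: prey: 0+0-0=0; pred: 67+0-20=47
Step 8: prey: 0+0-0=0; pred: 47+0-14=33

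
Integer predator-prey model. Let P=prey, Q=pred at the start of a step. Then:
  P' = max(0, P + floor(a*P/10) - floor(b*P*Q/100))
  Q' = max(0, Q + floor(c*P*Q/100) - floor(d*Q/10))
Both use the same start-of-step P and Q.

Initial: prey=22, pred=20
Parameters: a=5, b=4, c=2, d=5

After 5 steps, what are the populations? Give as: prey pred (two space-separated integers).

Answer: 18 5

Derivation:
Step 1: prey: 22+11-17=16; pred: 20+8-10=18
Step 2: prey: 16+8-11=13; pred: 18+5-9=14
Step 3: prey: 13+6-7=12; pred: 14+3-7=10
Step 4: prey: 12+6-4=14; pred: 10+2-5=7
Step 5: prey: 14+7-3=18; pred: 7+1-3=5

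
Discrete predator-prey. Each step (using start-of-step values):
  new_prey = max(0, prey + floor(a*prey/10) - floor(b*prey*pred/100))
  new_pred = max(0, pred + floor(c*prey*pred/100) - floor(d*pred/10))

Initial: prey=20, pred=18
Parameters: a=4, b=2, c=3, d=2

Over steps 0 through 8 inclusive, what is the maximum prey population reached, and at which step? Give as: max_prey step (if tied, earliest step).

Step 1: prey: 20+8-7=21; pred: 18+10-3=25
Step 2: prey: 21+8-10=19; pred: 25+15-5=35
Step 3: prey: 19+7-13=13; pred: 35+19-7=47
Step 4: prey: 13+5-12=6; pred: 47+18-9=56
Step 5: prey: 6+2-6=2; pred: 56+10-11=55
Step 6: prey: 2+0-2=0; pred: 55+3-11=47
Step 7: prey: 0+0-0=0; pred: 47+0-9=38
Step 8: prey: 0+0-0=0; pred: 38+0-7=31
Max prey = 21 at step 1

Answer: 21 1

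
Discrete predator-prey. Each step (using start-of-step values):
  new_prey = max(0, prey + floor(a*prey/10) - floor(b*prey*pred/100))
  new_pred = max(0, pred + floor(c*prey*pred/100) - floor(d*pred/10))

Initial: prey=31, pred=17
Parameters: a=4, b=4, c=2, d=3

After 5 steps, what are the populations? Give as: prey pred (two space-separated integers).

Step 1: prey: 31+12-21=22; pred: 17+10-5=22
Step 2: prey: 22+8-19=11; pred: 22+9-6=25
Step 3: prey: 11+4-11=4; pred: 25+5-7=23
Step 4: prey: 4+1-3=2; pred: 23+1-6=18
Step 5: prey: 2+0-1=1; pred: 18+0-5=13

Answer: 1 13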